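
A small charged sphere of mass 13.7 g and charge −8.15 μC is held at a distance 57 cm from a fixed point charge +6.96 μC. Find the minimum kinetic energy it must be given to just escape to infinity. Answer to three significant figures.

To just escape, total mechanical energy must reach zero at infinity: ½mv²_min + U = 0, so ½mv²_min = −U = |kQq|/r.
|U| = |kQq|/r = (8.99×10⁹ N·m²/C²)(6.96×10⁻⁶)(8.15×10⁻⁶)/(0.570) = 0.895 J.

0.895 J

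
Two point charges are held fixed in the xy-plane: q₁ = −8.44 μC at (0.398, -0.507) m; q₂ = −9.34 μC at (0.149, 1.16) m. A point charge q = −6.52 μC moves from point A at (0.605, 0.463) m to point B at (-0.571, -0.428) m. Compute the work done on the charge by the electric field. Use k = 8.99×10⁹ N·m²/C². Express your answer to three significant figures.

0.333 J

The work done by the electric force is W_field = −ΔU = −q(V_B − V_A) = q(V_A − V_B).
At A: distances to the source charges are 0.992 m, 0.833 m; V_A = Σ kqᵢ/rᵢ = -1.77×10⁵ V.
At B: distances to the source charges are 0.972 m, 1.74 m; V_B = Σ kqᵢ/rᵢ = -1.26×10⁵ V.
ΔV = V_B − V_A = 5.11×10⁴ V.
W_field = −qΔV = −(-6.52×10⁻⁶ C)(5.11×10⁴ V) = 0.333 J.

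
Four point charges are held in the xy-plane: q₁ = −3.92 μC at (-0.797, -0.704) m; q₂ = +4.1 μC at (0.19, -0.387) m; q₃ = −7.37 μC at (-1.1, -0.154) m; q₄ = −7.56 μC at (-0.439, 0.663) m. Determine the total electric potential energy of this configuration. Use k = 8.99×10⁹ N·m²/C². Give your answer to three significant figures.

The work to assemble the configuration equals its total potential energy, U = Σ kqᵢqⱼ/rᵢⱼ over all pairs.
Pair separations: r₁₂ = 1.04 m, r₁₃ = 0.628 m, r₁₄ = 1.41 m, r₂₃ = 1.31 m, r₂₄ = 1.22 m, r₃₄ = 1.05 m.
Summing all 6 pair terms gives U = 0.505 J.

0.505 J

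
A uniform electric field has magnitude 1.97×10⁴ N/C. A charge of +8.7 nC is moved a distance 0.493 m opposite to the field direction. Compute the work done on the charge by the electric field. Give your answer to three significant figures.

-8.45×10⁻⁵ J

The potential change for a displacement 0.493 m opposite to the field direction is ΔV = +Ed = 9710 V.
W_field = −qΔV = -8.45×10⁻⁵ J.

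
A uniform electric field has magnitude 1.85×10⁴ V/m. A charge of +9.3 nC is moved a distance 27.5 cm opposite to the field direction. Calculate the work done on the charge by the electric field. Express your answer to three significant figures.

The potential change for a displacement 27.5 cm opposite to the field direction is ΔV = +Ed = 5090 V.
W_field = −qΔV = -4.73×10⁻⁵ J.

-4.73×10⁻⁵ J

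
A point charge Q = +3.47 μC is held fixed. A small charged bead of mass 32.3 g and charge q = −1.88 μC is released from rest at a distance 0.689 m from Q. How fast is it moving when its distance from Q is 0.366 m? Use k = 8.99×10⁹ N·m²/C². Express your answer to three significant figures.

Only the electrostatic force acts, so mechanical energy is conserved: ½mv² = U₁ − U₂ = kQq(1/r₁ − 1/r₂).
U₁ − U₂ = (8.99×10⁹ N·m²/C²)(3.47×10⁻⁶ C)(-1.88×10⁻⁶ C)(1/0.689 − 1/0.366) = 0.0751 J.
v = √(2·0.0751/0.0323) = 2.16 m/s.

2.16 m/s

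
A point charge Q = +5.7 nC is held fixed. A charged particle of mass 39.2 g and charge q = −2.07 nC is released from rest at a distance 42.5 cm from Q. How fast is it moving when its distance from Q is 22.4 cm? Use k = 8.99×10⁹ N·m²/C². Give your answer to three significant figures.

Only the electrostatic force acts, so mechanical energy is conserved: ½mv² = U₁ − U₂ = kQq(1/r₁ − 1/r₂).
U₁ − U₂ = (8.99×10⁹ N·m²/C²)(5.70×10⁻⁹ C)(-2.07×10⁻⁹ C)(1/0.425 − 1/0.224) = 2.24×10⁻⁷ J.
v = √(2·2.24×10⁻⁷/0.0392) = 3.38×10⁻³ m/s.

3.38×10⁻³ m/s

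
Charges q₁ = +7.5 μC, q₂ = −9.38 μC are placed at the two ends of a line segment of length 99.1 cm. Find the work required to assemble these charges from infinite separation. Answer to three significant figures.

-0.638 J

The work to assemble the configuration equals its total potential energy, U = Σ kqᵢqⱼ/rᵢⱼ over all pairs.
The separation is r = 0.991 m.
U = (-0.638) = -0.638 J.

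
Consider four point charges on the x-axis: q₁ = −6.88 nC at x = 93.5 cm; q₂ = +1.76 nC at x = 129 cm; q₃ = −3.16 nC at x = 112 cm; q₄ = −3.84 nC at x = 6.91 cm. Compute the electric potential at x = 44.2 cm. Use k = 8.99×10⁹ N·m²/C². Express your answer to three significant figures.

Electric potential is a scalar, so the contributions from each charge add algebraically: V = Σ kqᵢ/rᵢ.
Distances from the field point to each charge: r₁ = 0.493 m, r₂ = 0.848 m, r₃ = 0.678 m, r₄ = 0.373 m.
V = k[(-6.88×10⁻⁹)/(0.493) + (1.76×10⁻⁹)/(0.848) + (-3.16×10⁻⁹)/(0.678) + (-3.84×10⁻⁹)/(0.373)] = -241 V.

-241 V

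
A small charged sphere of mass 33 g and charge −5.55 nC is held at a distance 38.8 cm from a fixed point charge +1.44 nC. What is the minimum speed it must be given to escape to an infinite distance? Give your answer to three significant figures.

To just escape, total mechanical energy must reach zero at infinity: ½mv²_min + U = 0, so ½mv²_min = −U = |kQq|/r.
|U| = |kQq|/r = (8.99×10⁹ N·m²/C²)(1.44×10⁻⁹)(5.55×10⁻⁹)/(0.388) = 1.85×10⁻⁷ J.
v_min = √(2|U|/m) = √(2·1.85×10⁻⁷/0.0330) = 3.35×10⁻³ m/s.

3.35×10⁻³ m/s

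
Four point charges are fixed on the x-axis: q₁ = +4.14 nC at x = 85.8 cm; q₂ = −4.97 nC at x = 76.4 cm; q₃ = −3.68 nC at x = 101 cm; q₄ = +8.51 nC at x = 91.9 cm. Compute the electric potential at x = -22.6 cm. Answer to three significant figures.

The total potential is the scalar sum of each charge's contribution, V = Σ kqᵢ/rᵢ.
Distances from the field point to each charge: r₁ = 1.08 m, r₂ = 0.990 m, r₃ = 1.24 m, r₄ = 1.15 m.
V = k[(4.14×10⁻⁹)/(1.08) + (-4.97×10⁻⁹)/(0.990) + (-3.68×10⁻⁹)/(1.24) + (8.51×10⁻⁹)/(1.15)] = 29.3 V.

29.3 V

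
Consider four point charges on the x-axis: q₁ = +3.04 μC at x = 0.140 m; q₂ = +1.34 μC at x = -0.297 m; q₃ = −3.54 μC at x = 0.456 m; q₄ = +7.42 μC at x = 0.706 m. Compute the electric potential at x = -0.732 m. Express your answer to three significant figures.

7.86×10⁴ V

Electric potential is a scalar, so the contributions from each charge add algebraically: V = Σ kqᵢ/rᵢ.
Distances from the field point to each charge: r₁ = 0.872 m, r₂ = 0.435 m, r₃ = 1.19 m, r₄ = 1.44 m.
V = k[(3.04×10⁻⁶)/(0.872) + (1.34×10⁻⁶)/(0.435) + (-3.54×10⁻⁶)/(1.19) + (7.42×10⁻⁶)/(1.44)] = 7.86×10⁴ V.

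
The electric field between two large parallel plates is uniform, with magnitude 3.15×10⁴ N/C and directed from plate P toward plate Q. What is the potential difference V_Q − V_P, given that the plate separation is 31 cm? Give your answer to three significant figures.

-9760 V

In a uniform field, potential decreases in the direction of E: ΔV = −E·d for a displacement d parallel to E.
Going from P to Q is a displacement of 31 cm along the field, so V_Q − V_P = −Ed = -9760 V.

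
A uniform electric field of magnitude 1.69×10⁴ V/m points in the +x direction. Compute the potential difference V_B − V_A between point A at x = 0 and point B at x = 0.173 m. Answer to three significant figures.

-2920 V

In a uniform field, potential decreases in the direction of E: V_B − V_A = −E·Δx.
V_B − V_A = −(1.69×10⁴ V/m)(0.173 m) = -2920 V.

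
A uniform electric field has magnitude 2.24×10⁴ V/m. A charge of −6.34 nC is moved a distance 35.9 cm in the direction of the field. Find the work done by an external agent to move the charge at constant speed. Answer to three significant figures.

The potential change for a displacement 35.9 cm in the direction of the field is ΔV = −Ed = -8040 V.
W_ext = qΔV = 5.10×10⁻⁵ J.

5.10×10⁻⁵ J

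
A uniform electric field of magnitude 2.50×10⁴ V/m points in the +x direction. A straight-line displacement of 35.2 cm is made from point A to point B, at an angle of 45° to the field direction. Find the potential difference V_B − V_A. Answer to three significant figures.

-6220 V

Only the component of displacement along E changes the potential: ΔV = −E·d·cosθ.
ΔV = −(2.50×10⁴ V/m)(0.352 m)cos45° = -6220 V.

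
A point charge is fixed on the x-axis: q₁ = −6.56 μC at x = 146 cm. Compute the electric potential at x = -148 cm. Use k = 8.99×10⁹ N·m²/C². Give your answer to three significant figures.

-2.01×10⁴ V

The total potential is the scalar sum of each charge's contribution, V = Σ kqᵢ/rᵢ.
V = k[(-6.56×10⁻⁶)/(2.94)] = -2.01×10⁴ V.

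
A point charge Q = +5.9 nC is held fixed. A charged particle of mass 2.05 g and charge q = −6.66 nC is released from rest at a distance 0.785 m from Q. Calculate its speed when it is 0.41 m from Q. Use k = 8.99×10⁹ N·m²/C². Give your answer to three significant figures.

0.0200 m/s

Only the electrostatic force acts, so mechanical energy is conserved: ½mv² = U₁ − U₂ = kQq(1/r₁ − 1/r₂).
U₁ − U₂ = (8.99×10⁹ N·m²/C²)(5.90×10⁻⁹ C)(-6.66×10⁻⁹ C)(1/0.785 − 1/0.410) = 4.12×10⁻⁷ J.
v = √(2·4.12×10⁻⁷/2.05×10⁻³) = 0.0200 m/s.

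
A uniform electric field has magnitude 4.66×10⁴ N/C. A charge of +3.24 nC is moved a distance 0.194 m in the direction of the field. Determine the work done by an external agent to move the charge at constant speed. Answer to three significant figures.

The potential change for a displacement 0.194 m in the direction of the field is ΔV = −Ed = -9040 V.
W_ext = qΔV = -2.93×10⁻⁵ J.

-2.93×10⁻⁵ J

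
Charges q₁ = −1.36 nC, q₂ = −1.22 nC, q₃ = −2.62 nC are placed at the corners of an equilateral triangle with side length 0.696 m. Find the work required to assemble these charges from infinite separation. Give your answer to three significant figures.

1.09×10⁻⁷ J

The work to assemble the configuration equals its total potential energy, U = Σ kqᵢqⱼ/rᵢⱼ over all pairs.
All three pair separations equal the side length, 0.696 m.
U = (2.14×10⁻⁸) + (4.60×10⁻⁸) + (4.13×10⁻⁸) = 1.09×10⁻⁷ J.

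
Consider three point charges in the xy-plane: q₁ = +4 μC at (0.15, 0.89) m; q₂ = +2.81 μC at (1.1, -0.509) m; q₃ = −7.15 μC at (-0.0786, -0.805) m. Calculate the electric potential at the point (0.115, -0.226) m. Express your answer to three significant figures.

-4.84×10⁴ V

The total potential is the scalar sum of each charge's contribution, V = Σ kqᵢ/rᵢ.
Distances from the field point to each charge: r₁ = 1.12 m, r₂ = 1.02 m, r₃ = 0.611 m.
V = k[(4.00×10⁻⁶)/(1.12) + (2.81×10⁻⁶)/(1.02) + (-7.15×10⁻⁶)/(0.611)] = -4.84×10⁴ V.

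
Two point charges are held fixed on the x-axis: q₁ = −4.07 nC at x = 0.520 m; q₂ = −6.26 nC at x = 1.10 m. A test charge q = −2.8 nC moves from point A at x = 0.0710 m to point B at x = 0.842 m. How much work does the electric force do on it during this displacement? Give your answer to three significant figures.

The work done by the electric force is W_field = −ΔU = −q(V_B − V_A) = q(V_A − V_B).
At A: distances to the source charges are 0.449 m, 1.03 m; V_A = Σ kqᵢ/rᵢ = -136 V.
At B: distances to the source charges are 0.322 m, 0.258 m; V_B = Σ kqᵢ/rᵢ = -332 V.
ΔV = V_B − V_A = -196 V.
W_field = −qΔV = −(-2.80×10⁻⁹ C)(-196 V) = -5.48×10⁻⁷ J.

-5.48×10⁻⁷ J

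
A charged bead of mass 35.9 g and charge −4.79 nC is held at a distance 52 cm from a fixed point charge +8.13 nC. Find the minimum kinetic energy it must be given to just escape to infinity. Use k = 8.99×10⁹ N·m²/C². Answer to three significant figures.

6.73×10⁻⁷ J

To just escape, total mechanical energy must reach zero at infinity: ½mv²_min + U = 0, so ½mv²_min = −U = |kQq|/r.
|U| = |kQq|/r = (8.99×10⁹ N·m²/C²)(8.13×10⁻⁹)(4.79×10⁻⁹)/(0.520) = 6.73×10⁻⁷ J.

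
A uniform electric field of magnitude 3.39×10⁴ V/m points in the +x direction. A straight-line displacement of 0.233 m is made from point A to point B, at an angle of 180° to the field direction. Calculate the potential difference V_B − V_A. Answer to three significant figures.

Only the component of displacement along E changes the potential: ΔV = −E·d·cosθ.
ΔV = −(3.39×10⁴ V/m)(0.233 m)cos180° = 7900 V.

7900 V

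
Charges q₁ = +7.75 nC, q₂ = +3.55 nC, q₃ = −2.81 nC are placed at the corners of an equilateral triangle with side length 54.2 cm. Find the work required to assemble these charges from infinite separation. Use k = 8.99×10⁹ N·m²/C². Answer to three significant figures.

The assembly work is the sum of pairwise potential energies, U = Σ_{i<j} kqᵢqⱼ/rᵢⱼ.
All three pair separations equal the side length, 0.542 m.
U = (4.56×10⁻⁷) + (-3.61×10⁻⁷) + (-1.65×10⁻⁷) = -7.03×10⁻⁸ J.

-7.03×10⁻⁸ J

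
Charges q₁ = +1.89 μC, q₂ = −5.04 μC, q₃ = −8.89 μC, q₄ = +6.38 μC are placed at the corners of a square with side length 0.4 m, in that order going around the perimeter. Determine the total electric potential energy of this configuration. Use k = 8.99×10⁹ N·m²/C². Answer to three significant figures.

The work to assemble the configuration equals its total potential energy, U = Σ kqᵢqⱼ/rᵢⱼ over all pairs.
The four side pairs have separation 0.400 m and the two diagonal pairs 0.566 m.
Summing all 6 pair terms gives U = -0.989 J.

-0.989 J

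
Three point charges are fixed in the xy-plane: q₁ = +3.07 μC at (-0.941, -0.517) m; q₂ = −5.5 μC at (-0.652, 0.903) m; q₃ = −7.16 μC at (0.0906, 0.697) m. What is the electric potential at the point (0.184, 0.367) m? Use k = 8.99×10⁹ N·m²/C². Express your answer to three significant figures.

The total potential is the scalar sum of each charge's contribution, V = Σ kqᵢ/rᵢ.
Distances from the field point to each charge: r₁ = 1.43 m, r₂ = 0.993 m, r₃ = 0.343 m.
V = k[(3.07×10⁻⁶)/(1.43) + (-5.50×10⁻⁶)/(0.993) + (-7.16×10⁻⁶)/(0.343)] = -2.18×10⁵ V.

-2.18×10⁵ V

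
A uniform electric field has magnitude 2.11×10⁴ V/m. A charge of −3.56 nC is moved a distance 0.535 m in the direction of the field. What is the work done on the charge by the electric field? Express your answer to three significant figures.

-4.02×10⁻⁵ J

The potential change for a displacement 0.535 m in the direction of the field is ΔV = −Ed = -1.13×10⁴ V.
W_field = −qΔV = -4.02×10⁻⁵ J.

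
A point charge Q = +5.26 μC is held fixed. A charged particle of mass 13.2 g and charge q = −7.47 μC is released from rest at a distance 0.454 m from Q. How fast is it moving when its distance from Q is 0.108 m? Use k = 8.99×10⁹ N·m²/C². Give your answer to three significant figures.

Only the electrostatic force acts, so mechanical energy is conserved: ½mv² = U₁ − U₂ = kQq(1/r₁ − 1/r₂).
U₁ − U₂ = (8.99×10⁹ N·m²/C²)(5.26×10⁻⁶ C)(-7.47×10⁻⁶ C)(1/0.454 − 1/0.108) = 2.49 J.
v = √(2·2.49/0.0132) = 19.4 m/s.

19.4 m/s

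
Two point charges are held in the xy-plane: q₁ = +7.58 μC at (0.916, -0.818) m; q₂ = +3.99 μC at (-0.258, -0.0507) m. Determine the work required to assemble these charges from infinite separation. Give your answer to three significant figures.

0.194 J

The work to assemble the configuration equals its total potential energy, U = Σ kqᵢqⱼ/rᵢⱼ over all pairs.
Pair separations: r₁₂ = 1.40 m.
U = (0.194) = 0.194 J.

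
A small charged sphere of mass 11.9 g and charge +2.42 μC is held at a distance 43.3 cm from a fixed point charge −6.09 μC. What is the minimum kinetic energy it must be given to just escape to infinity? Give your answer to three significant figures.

0.306 J

To just escape, total mechanical energy must reach zero at infinity: ½mv²_min + U = 0, so ½mv²_min = −U = |kQq|/r.
|U| = |kQq|/r = (8.99×10⁹ N·m²/C²)(6.09×10⁻⁶)(2.42×10⁻⁶)/(0.433) = 0.306 J.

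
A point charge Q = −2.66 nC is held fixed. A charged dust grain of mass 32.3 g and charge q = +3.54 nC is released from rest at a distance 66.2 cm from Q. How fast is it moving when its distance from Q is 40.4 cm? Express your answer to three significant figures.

Only the electrostatic force acts, so mechanical energy is conserved: ½mv² = U₁ − U₂ = kQq(1/r₁ − 1/r₂).
U₁ − U₂ = (8.99×10⁹ N·m²/C²)(-2.66×10⁻⁹ C)(3.54×10⁻⁹ C)(1/0.662 − 1/0.404) = 8.17×10⁻⁸ J.
v = √(2·8.17×10⁻⁸/0.0323) = 2.25×10⁻³ m/s.

2.25×10⁻³ m/s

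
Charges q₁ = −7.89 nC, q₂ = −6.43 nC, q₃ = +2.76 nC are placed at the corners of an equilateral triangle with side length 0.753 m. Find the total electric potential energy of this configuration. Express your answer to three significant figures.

1.34×10⁻⁷ J

The work to assemble the configuration equals its total potential energy, U = Σ kqᵢqⱼ/rᵢⱼ over all pairs.
All three pair separations equal the side length, 0.753 m.
U = (6.06×10⁻⁷) + (-2.60×10⁻⁷) + (-2.12×10⁻⁷) = 1.34×10⁻⁷ J.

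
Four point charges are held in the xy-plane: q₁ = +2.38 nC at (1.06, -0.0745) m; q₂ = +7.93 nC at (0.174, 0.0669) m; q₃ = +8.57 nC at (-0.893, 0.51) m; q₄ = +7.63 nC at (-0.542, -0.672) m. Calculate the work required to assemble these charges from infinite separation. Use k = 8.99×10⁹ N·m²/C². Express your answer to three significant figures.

1.91×10⁻⁶ J

The work to assemble the configuration equals its total potential energy, U = Σ kqᵢqⱼ/rᵢⱼ over all pairs.
Pair separations: r₁₂ = 0.897 m, r₁₃ = 2.04 m, r₁₄ = 1.71 m, r₂₃ = 1.16 m, r₂₄ = 1.03 m, r₃₄ = 1.23 m.
Summing all 6 pair terms gives U = 1.91×10⁻⁶ J.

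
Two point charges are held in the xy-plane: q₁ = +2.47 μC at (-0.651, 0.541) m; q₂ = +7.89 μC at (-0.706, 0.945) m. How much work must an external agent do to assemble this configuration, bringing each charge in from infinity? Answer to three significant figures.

The work to assemble the configuration equals its total potential energy, U = Σ kqᵢqⱼ/rᵢⱼ over all pairs.
Pair separations: r₁₂ = 0.408 m.
U = (0.430) = 0.430 J.

0.430 J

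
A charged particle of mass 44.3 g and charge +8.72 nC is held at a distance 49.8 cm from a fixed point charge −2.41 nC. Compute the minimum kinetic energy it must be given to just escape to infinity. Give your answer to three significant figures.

3.79×10⁻⁷ J

To just escape, total mechanical energy must reach zero at infinity: ½mv²_min + U = 0, so ½mv²_min = −U = |kQq|/r.
|U| = |kQq|/r = (8.99×10⁹ N·m²/C²)(2.41×10⁻⁹)(8.72×10⁻⁹)/(0.498) = 3.79×10⁻⁷ J.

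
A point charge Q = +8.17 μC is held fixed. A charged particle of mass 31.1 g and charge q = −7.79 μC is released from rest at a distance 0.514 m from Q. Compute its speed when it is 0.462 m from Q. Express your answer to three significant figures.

2.84 m/s

Only the electrostatic force acts, so mechanical energy is conserved: ½mv² = U₁ − U₂ = kQq(1/r₁ − 1/r₂).
U₁ − U₂ = (8.99×10⁹ N·m²/C²)(8.17×10⁻⁶ C)(-7.79×10⁻⁶ C)(1/0.514 − 1/0.462) = 0.125 J.
v = √(2·0.125/0.0311) = 2.84 m/s.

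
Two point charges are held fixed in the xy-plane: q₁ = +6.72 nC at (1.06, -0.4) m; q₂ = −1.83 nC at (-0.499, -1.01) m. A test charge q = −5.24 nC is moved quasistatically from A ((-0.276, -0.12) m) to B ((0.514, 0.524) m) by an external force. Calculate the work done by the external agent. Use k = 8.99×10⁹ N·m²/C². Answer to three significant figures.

For quasistatic motion the external work equals the change in potential energy: W_ext = qΔV = q(V_B − V_A).
At A: distances to the source charges are 1.37 m, 0.918 m; V_A = Σ kqᵢ/rᵢ = 26.3 V.
At B: distances to the source charges are 1.07 m, 1.84 m; V_B = Σ kqᵢ/rᵢ = 47.3 V.
ΔV = V_B − V_A = 21.0 V.
W_ext = qΔV = (-5.24×10⁻⁹ C)(21.0 V) = -1.10×10⁻⁷ J.

-1.10×10⁻⁷ J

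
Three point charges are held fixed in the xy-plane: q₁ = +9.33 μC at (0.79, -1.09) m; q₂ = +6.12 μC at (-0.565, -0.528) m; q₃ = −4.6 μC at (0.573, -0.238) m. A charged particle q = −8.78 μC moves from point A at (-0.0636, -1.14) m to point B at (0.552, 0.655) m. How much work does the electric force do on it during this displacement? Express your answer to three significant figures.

-0.834 J

The work done by the electric force is W_field = −ΔU = −q(V_B − V_A) = q(V_A − V_B).
At A: distances to the source charges are 0.855 m, 0.791 m, 1.10 m; V_A = Σ kqᵢ/rᵢ = 1.30×10⁵ V.
At B: distances to the source charges are 1.76 m, 1.63 m, 0.893 m; V_B = Σ kqᵢ/rᵢ = 3.51×10⁴ V.
ΔV = V_B − V_A = -9.50×10⁴ V.
W_field = −qΔV = −(-8.78×10⁻⁶ C)(-9.50×10⁴ V) = -0.834 J.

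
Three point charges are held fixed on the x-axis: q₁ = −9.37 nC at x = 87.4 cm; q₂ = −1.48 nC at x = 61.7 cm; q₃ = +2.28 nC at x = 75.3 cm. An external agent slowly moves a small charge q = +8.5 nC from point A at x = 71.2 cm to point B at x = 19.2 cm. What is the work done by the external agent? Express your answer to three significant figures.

3.55×10⁻⁷ J

For quasistatic motion the external work equals the change in potential energy: W_ext = qΔV = q(V_B − V_A).
At A: distances to the source charges are 0.162 m, 0.0950 m, 0.0410 m; V_A = Σ kqᵢ/rᵢ = -160 V.
At B: distances to the source charges are 0.682 m, 0.425 m, 0.561 m; V_B = Σ kqᵢ/rᵢ = -118 V.
ΔV = V_B − V_A = 41.8 V.
W_ext = qΔV = (8.50×10⁻⁹ C)(41.8 V) = 3.55×10⁻⁷ J.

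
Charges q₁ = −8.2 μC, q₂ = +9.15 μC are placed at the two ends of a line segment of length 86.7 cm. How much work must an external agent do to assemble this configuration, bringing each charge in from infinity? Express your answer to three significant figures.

-0.778 J

The work to assemble the configuration equals its total potential energy, U = Σ kqᵢqⱼ/rᵢⱼ over all pairs.
The separation is r = 0.867 m.
U = (-0.778) = -0.778 J.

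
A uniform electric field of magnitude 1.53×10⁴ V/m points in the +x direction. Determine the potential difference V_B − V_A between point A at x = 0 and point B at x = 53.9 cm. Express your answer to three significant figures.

In a uniform field, potential decreases in the direction of E: V_B − V_A = −E·Δx.
V_B − V_A = −(1.53×10⁴ V/m)(0.539 m) = -8250 V.

-8250 V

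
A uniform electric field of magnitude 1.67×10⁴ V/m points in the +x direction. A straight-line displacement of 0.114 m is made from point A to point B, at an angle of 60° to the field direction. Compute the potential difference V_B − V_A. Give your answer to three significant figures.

Only the component of displacement along E changes the potential: ΔV = −E·d·cosθ.
ΔV = −(1.67×10⁴ V/m)(0.114 m)cos60° = -952 V.

-952 V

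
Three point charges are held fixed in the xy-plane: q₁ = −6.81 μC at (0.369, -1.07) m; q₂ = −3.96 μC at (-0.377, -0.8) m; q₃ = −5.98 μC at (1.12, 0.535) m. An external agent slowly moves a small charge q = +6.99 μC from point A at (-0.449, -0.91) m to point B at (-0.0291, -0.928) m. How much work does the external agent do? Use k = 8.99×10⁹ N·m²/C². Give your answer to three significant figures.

For quasistatic motion the external work equals the change in potential energy: W_ext = qΔV = q(V_B − V_A).
At A: distances to the source charges are 0.834 m, 0.131 m, 2.13 m; V_A = Σ kqᵢ/rᵢ = -3.69×10⁵ V.
At B: distances to the source charges are 0.423 m, 0.371 m, 1.86 m; V_B = Σ kqᵢ/rᵢ = -2.70×10⁵ V.
ΔV = V_B − V_A = 9.97×10⁴ V.
W_ext = qΔV = (6.99×10⁻⁶ C)(9.97×10⁴ V) = 0.697 J.

0.697 J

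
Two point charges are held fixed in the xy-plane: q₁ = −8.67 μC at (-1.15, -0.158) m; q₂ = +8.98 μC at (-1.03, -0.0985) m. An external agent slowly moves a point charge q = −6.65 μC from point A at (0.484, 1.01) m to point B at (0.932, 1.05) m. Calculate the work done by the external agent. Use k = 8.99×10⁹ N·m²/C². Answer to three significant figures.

For quasistatic motion the external work equals the change in potential energy: W_ext = qΔV = q(V_B − V_A).
At A: distances to the source charges are 2.01 m, 1.88 m; V_A = Σ kqᵢ/rᵢ = 4220 V.
At B: distances to the source charges are 2.41 m, 2.27 m; V_B = Σ kqᵢ/rᵢ = 3130 V.
ΔV = V_B − V_A = -1090 V.
W_ext = qΔV = (-6.65×10⁻⁶ C)(-1090 V) = 7.23×10⁻³ J.

7.23×10⁻³ J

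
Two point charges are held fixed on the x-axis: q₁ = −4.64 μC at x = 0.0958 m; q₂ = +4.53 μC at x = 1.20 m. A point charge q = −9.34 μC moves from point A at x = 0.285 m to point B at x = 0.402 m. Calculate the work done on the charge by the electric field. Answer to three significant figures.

0.848 J

The work done by the electric force is W_field = −ΔU = −q(V_B − V_A) = q(V_A − V_B).
At A: distances to the source charges are 0.189 m, 0.915 m; V_A = Σ kqᵢ/rᵢ = -1.76×10⁵ V.
At B: distances to the source charges are 0.306 m, 0.798 m; V_B = Σ kqᵢ/rᵢ = -8.52×10⁴ V.
ΔV = V_B − V_A = 9.08×10⁴ V.
W_field = −qΔV = −(-9.34×10⁻⁶ C)(9.08×10⁴ V) = 0.848 J.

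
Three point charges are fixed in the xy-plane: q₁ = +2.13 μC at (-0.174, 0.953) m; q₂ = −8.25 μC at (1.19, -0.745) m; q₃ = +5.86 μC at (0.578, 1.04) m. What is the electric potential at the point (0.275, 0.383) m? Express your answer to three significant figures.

The total potential is the scalar sum of each charge's contribution, V = Σ kqᵢ/rᵢ.
Distances from the field point to each charge: r₁ = 0.726 m, r₂ = 1.45 m, r₃ = 0.724 m.
V = k[(2.13×10⁻⁶)/(0.726) + (-8.25×10⁻⁶)/(1.45) + (5.86×10⁻⁶)/(0.724)] = 4.81×10⁴ V.

4.81×10⁴ V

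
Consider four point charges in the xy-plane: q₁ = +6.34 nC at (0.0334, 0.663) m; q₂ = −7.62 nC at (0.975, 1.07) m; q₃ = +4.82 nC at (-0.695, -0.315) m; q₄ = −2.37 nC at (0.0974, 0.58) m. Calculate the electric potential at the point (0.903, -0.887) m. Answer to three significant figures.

Electric potential is a scalar, so the contributions from each charge add algebraically: V = Σ kqᵢ/rᵢ.
Distances from the field point to each charge: r₁ = 1.78 m, r₂ = 1.96 m, r₃ = 1.70 m, r₄ = 1.67 m.
V = k[(6.34×10⁻⁹)/(1.78) + (-7.62×10⁻⁹)/(1.96) + (4.82×10⁻⁹)/(1.70) + (-2.37×10⁻⁹)/(1.67)] = 9.89 V.

9.89 V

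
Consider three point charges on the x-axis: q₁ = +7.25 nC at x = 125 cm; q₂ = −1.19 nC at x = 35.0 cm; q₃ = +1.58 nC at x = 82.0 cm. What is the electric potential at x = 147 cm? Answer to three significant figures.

Electric potential is a scalar, so the contributions from each charge add algebraically: V = Σ kqᵢ/rᵢ.
Distances from the field point to each charge: r₁ = 0.220 m, r₂ = 1.12 m, r₃ = 0.650 m.
V = k[(7.25×10⁻⁹)/(0.220) + (-1.19×10⁻⁹)/(1.12) + (1.58×10⁻⁹)/(0.650)] = 309 V.

309 V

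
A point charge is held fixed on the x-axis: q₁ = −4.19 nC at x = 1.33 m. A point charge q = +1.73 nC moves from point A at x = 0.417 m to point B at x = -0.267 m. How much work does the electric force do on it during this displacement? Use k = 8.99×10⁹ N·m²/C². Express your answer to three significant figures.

The work done by the electric force is W_field = −ΔU = −q(V_B − V_A) = q(V_A − V_B).
At A: distance to the source charge is 0.913 m; V_A = kq₁/r = -41.3 V.
At B: distance to the source charge is 1.60 m; V_B = kq₁/r = -23.6 V.
ΔV = V_B − V_A = 17.7 V.
W_field = −qΔV = −(1.73×10⁻⁹ C)(17.7 V) = -3.06×10⁻⁸ J.

-3.06×10⁻⁸ J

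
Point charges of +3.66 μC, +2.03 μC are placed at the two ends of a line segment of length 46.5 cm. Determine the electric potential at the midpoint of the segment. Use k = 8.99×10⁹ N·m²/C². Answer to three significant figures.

The total potential is the scalar sum of each charge's contribution, V = Σ kqᵢ/rᵢ.
Each charge is 0.233 m from the midpoint.
V = k[(3.66×10⁻⁶)/(0.233) + (2.03×10⁻⁶)/(0.233)] = 2.20×10⁵ V.

2.20×10⁵ V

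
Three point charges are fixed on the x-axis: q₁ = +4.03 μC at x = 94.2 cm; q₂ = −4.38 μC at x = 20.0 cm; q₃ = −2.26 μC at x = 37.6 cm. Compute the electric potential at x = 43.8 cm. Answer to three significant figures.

-4.21×10⁵ V

Electric potential is a scalar, so the contributions from each charge add algebraically: V = Σ kqᵢ/rᵢ.
Distances from the field point to each charge: r₁ = 0.504 m, r₂ = 0.238 m, r₃ = 0.0620 m.
V = k[(4.03×10⁻⁶)/(0.504) + (-4.38×10⁻⁶)/(0.238) + (-2.26×10⁻⁶)/(0.0620)] = -4.21×10⁵ V.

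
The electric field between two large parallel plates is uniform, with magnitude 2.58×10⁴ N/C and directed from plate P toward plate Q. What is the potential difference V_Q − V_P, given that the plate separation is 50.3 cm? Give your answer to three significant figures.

In a uniform field, potential decreases in the direction of E: ΔV = −E·d for a displacement d parallel to E.
Going from P to Q is a displacement of 50.3 cm along the field, so V_Q − V_P = −Ed = -1.30×10⁴ V.

-1.30×10⁴ V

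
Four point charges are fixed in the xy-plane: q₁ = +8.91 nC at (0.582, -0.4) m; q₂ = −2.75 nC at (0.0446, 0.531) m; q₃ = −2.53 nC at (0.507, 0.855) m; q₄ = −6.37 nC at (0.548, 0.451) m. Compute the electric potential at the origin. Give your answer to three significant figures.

-36.5 V

The total potential is the scalar sum of each charge's contribution, V = Σ kqᵢ/rᵢ.
Distances from the field point to each charge: r₁ = 0.706 m, r₂ = 0.533 m, r₃ = 0.994 m, r₄ = 0.710 m.
V = k[(8.91×10⁻⁹)/(0.706) + (-2.75×10⁻⁹)/(0.533) + (-2.53×10⁻⁹)/(0.994) + (-6.37×10⁻⁹)/(0.710)] = -36.5 V.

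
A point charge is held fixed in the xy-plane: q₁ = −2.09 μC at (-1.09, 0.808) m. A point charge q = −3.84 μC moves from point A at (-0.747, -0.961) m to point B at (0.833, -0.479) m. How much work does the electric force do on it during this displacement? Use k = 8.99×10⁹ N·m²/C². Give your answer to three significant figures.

The work done by the electric force is W_field = −ΔU = −q(V_B − V_A) = q(V_A − V_B).
At A: distance to the source charge is 1.80 m; V_A = kq₁/r = -1.04×10⁴ V.
At B: distance to the source charge is 2.31 m; V_B = kq₁/r = -8120 V.
ΔV = V_B − V_A = 2310 V.
W_field = −qΔV = −(-3.84×10⁻⁶ C)(2310 V) = 8.86×10⁻³ J.

8.86×10⁻³ J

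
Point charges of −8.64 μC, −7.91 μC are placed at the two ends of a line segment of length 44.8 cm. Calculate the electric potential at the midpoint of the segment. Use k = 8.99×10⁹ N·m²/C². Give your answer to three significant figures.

The total potential is the scalar sum of each charge's contribution, V = Σ kqᵢ/rᵢ.
Each charge is 0.224 m from the midpoint.
V = k[(-8.64×10⁻⁶)/(0.224) + (-7.91×10⁻⁶)/(0.224)] = -6.64×10⁵ V.

-6.64×10⁵ V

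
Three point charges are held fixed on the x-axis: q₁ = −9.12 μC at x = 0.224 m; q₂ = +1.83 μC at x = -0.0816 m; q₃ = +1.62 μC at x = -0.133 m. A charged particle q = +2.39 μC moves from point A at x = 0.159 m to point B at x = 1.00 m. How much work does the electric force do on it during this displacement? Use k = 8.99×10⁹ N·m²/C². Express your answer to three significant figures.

The work done by the electric force is W_field = −ΔU = −q(V_B − V_A) = q(V_A − V_B).
At A: distances to the source charges are 0.0650 m, 0.241 m, 0.292 m; V_A = Σ kqᵢ/rᵢ = -1.14×10⁶ V.
At B: distances to the source charges are 0.776 m, 1.08 m, 1.13 m; V_B = Σ kqᵢ/rᵢ = -7.76×10⁴ V.
ΔV = V_B − V_A = 1.07×10⁶ V.
W_field = −qΔV = −(2.39×10⁻⁶ C)(1.07×10⁶ V) = -2.55 J.

-2.55 J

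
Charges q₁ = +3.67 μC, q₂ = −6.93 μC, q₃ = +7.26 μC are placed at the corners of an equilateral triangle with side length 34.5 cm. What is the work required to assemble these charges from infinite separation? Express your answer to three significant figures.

-1.28 J

The assembly work is the sum of pairwise potential energies, U = Σ_{i<j} kqᵢqⱼ/rᵢⱼ.
All three pair separations equal the side length, 0.345 m.
U = (-0.663) + (0.694) + (-1.31) = -1.28 J.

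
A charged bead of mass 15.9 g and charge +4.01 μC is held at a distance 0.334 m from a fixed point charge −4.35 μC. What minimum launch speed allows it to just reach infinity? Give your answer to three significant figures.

To just escape, total mechanical energy must reach zero at infinity: ½mv²_min + U = 0, so ½mv²_min = −U = |kQq|/r.
|U| = |kQq|/r = (8.99×10⁹ N·m²/C²)(4.35×10⁻⁶)(4.01×10⁻⁶)/(0.334) = 0.470 J.
v_min = √(2|U|/m) = √(2·0.470/0.0159) = 7.68 m/s.

7.68 m/s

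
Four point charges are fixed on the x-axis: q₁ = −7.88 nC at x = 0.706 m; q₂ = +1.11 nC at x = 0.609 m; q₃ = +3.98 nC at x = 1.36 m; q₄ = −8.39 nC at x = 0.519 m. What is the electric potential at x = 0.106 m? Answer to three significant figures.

The total potential is the scalar sum of each charge's contribution, V = Σ kqᵢ/rᵢ.
Distances from the field point to each charge: r₁ = 0.600 m, r₂ = 0.503 m, r₃ = 1.25 m, r₄ = 0.413 m.
V = k[(-7.88×10⁻⁹)/(0.600) + (1.11×10⁻⁹)/(0.503) + (3.98×10⁻⁹)/(1.25) + (-8.39×10⁻⁹)/(0.413)] = -252 V.

-252 V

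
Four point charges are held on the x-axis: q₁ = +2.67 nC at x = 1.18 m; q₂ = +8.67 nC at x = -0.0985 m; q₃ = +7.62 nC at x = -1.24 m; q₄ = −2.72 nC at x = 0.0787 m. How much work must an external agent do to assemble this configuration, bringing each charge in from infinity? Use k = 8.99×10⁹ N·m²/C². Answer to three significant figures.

-6.38×10⁻⁷ J

The work to assemble the configuration equals its total potential energy, U = Σ kqᵢqⱼ/rᵢⱼ over all pairs.
Pair separations: r₁₂ = 1.28 m, r₁₃ = 2.42 m, r₁₄ = 1.10 m, r₂₃ = 1.14 m, r₂₄ = 0.177 m, r₃₄ = 1.32 m.
Summing all 6 pair terms gives U = -6.38×10⁻⁷ J.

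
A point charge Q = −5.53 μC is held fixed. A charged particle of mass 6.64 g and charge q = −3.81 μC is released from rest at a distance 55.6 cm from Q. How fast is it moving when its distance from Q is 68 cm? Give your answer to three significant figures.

4.33 m/s

Only the electrostatic force acts, so mechanical energy is conserved: ½mv² = U₁ − U₂ = kQq(1/r₁ − 1/r₂).
U₁ − U₂ = (8.99×10⁹ N·m²/C²)(-5.53×10⁻⁶ C)(-3.81×10⁻⁶ C)(1/0.556 − 1/0.680) = 0.0621 J.
v = √(2·0.0621/6.64×10⁻³) = 4.33 m/s.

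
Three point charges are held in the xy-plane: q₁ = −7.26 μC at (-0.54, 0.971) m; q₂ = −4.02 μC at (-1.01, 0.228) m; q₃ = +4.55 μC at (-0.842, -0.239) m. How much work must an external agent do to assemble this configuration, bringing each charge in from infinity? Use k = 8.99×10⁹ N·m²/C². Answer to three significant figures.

-0.271 J

The work to assemble the configuration equals its total potential energy, U = Σ kqᵢqⱼ/rᵢⱼ over all pairs.
Pair separations: r₁₂ = 0.879 m, r₁₃ = 1.25 m, r₂₃ = 0.496 m.
U = (0.298) + (-0.238) + (-0.331) = -0.271 J.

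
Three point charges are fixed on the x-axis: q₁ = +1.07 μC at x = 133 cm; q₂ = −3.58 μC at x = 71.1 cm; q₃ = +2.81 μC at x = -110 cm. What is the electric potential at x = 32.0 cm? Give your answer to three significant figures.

-5.50×10⁴ V

The total potential is the scalar sum of each charge's contribution, V = Σ kqᵢ/rᵢ.
Distances from the field point to each charge: r₁ = 1.01 m, r₂ = 0.391 m, r₃ = 1.42 m.
V = k[(1.07×10⁻⁶)/(1.01) + (-3.58×10⁻⁶)/(0.391) + (2.81×10⁻⁶)/(1.42)] = -5.50×10⁴ V.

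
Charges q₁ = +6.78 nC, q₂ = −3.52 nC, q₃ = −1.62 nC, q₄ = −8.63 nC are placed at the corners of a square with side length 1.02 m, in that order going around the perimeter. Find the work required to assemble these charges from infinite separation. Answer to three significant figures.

-4.32×10⁻⁷ J

The work to assemble the configuration equals its total potential energy, U = Σ kqᵢqⱼ/rᵢⱼ over all pairs.
The four side pairs have separation 1.02 m and the two diagonal pairs 1.44 m.
Summing all 6 pair terms gives U = -4.32×10⁻⁷ J.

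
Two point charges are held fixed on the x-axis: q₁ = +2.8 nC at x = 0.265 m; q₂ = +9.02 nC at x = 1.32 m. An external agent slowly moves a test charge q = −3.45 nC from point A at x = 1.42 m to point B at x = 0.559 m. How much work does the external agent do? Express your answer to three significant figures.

2.21×10⁻⁶ J

For quasistatic motion the external work equals the change in potential energy: W_ext = qΔV = q(V_B − V_A).
At A: distances to the source charges are 1.15 m, 0.100 m; V_A = Σ kqᵢ/rᵢ = 833 V.
At B: distances to the source charges are 0.294 m, 0.761 m; V_B = Σ kqᵢ/rᵢ = 192 V.
ΔV = V_B − V_A = -641 V.
W_ext = qΔV = (-3.45×10⁻⁹ C)(-641 V) = 2.21×10⁻⁶ J.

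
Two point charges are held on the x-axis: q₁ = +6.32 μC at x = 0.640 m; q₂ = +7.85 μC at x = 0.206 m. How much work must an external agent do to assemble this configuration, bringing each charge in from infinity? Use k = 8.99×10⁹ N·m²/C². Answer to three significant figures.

The work to assemble the configuration equals its total potential energy, U = Σ kqᵢqⱼ/rᵢⱼ over all pairs.
Pair separations: r₁₂ = 0.434 m.
U = (1.03) = 1.03 J.

1.03 J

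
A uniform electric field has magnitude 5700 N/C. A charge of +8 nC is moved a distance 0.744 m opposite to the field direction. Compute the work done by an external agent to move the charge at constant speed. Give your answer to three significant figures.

The potential change for a displacement 0.744 m opposite to the field direction is ΔV = +Ed = 4240 V.
W_ext = qΔV = 3.39×10⁻⁵ J.

3.39×10⁻⁵ J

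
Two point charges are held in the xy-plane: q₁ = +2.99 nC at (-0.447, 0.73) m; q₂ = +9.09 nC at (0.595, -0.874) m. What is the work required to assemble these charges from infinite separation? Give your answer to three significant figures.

The assembly work is the sum of pairwise potential energies, U = Σ_{i<j} kqᵢqⱼ/rᵢⱼ.
Pair separations: r₁₂ = 1.91 m.
U = (1.28×10⁻⁷) = 1.28×10⁻⁷ J.

1.28×10⁻⁷ J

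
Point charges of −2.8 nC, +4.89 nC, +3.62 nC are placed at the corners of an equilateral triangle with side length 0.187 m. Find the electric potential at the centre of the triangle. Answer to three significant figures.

475 V

The total potential is the scalar sum of each charge's contribution, V = Σ kqᵢ/rᵢ.
The distance from each vertex to the centroid is a/√3 = 0.108 m.
V = k[(-2.80×10⁻⁹)/(0.108) + (4.89×10⁻⁹)/(0.108) + (3.62×10⁻⁹)/(0.108)] = 475 V.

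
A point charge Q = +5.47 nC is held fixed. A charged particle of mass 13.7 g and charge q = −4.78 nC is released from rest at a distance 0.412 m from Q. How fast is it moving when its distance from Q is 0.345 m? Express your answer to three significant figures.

Only the electrostatic force acts, so mechanical energy is conserved: ½mv² = U₁ − U₂ = kQq(1/r₁ − 1/r₂).
U₁ − U₂ = (8.99×10⁹ N·m²/C²)(5.47×10⁻⁹ C)(-4.78×10⁻⁹ C)(1/0.412 − 1/0.345) = 1.11×10⁻⁷ J.
v = √(2·1.11×10⁻⁷/0.0137) = 4.02×10⁻³ m/s.

4.02×10⁻³ m/s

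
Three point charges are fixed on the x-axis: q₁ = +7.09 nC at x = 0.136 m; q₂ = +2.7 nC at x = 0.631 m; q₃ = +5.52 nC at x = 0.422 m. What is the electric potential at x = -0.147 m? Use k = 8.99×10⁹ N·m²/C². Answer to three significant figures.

344 V

Electric potential is a scalar, so the contributions from each charge add algebraically: V = Σ kqᵢ/rᵢ.
Distances from the field point to each charge: r₁ = 0.283 m, r₂ = 0.778 m, r₃ = 0.569 m.
V = k[(7.09×10⁻⁹)/(0.283) + (2.70×10⁻⁹)/(0.778) + (5.52×10⁻⁹)/(0.569)] = 344 V.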